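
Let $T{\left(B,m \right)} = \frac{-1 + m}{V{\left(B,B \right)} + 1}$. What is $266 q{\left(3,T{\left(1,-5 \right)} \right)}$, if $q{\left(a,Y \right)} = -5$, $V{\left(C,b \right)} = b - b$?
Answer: $-1330$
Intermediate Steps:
$V{\left(C,b \right)} = 0$
$T{\left(B,m \right)} = -1 + m$ ($T{\left(B,m \right)} = \frac{-1 + m}{0 + 1} = \frac{-1 + m}{1} = \left(-1 + m\right) 1 = -1 + m$)
$266 q{\left(3,T{\left(1,-5 \right)} \right)} = 266 \left(-5\right) = -1330$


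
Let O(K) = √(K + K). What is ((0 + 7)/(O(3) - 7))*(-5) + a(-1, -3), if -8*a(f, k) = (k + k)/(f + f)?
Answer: 1831/344 + 35*√6/43 ≈ 7.3164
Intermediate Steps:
O(K) = √2*√K (O(K) = √(2*K) = √2*√K)
a(f, k) = -k/(8*f) (a(f, k) = -(k + k)/(8*(f + f)) = -2*k/(8*(2*f)) = -2*k*1/(2*f)/8 = -k/(8*f))
((0 + 7)/(O(3) - 7))*(-5) + a(-1, -3) = ((0 + 7)/(√2*√3 - 7))*(-5) - ⅛*(-3)/(-1) = (7/(√6 - 7))*(-5) - ⅛*(-3)*(-1) = (7/(-7 + √6))*(-5) - 3/8 = -35/(-7 + √6) - 3/8 = -3/8 - 35/(-7 + √6)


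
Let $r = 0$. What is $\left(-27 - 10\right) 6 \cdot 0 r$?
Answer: $0$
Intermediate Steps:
$\left(-27 - 10\right) 6 \cdot 0 r = \left(-27 - 10\right) 6 \cdot 0 \cdot 0 = \left(-27 - 10\right) 0 \cdot 0 = \left(-37\right) 0 = 0$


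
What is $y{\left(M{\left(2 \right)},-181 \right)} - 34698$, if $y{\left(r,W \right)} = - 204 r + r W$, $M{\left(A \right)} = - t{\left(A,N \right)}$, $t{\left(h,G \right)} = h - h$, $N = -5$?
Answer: $-34698$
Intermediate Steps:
$t{\left(h,G \right)} = 0$
$M{\left(A \right)} = 0$ ($M{\left(A \right)} = \left(-1\right) 0 = 0$)
$y{\left(r,W \right)} = - 204 r + W r$
$y{\left(M{\left(2 \right)},-181 \right)} - 34698 = 0 \left(-204 - 181\right) - 34698 = 0 \left(-385\right) - 34698 = 0 - 34698 = -34698$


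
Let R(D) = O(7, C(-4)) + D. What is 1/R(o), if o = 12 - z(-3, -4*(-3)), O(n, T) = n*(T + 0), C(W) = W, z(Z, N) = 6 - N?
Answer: -1/10 ≈ -0.10000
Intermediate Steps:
O(n, T) = T*n (O(n, T) = n*T = T*n)
o = 18 (o = 12 - (6 - (-4)*(-3)) = 12 - (6 - 1*12) = 12 - (6 - 12) = 12 - 1*(-6) = 12 + 6 = 18)
R(D) = -28 + D (R(D) = -4*7 + D = -28 + D)
1/R(o) = 1/(-28 + 18) = 1/(-10) = -1/10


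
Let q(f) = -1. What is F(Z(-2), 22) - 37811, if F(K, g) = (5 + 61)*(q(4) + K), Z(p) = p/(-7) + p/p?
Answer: -264545/7 ≈ -37792.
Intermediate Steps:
Z(p) = 1 - p/7 (Z(p) = p*(-1/7) + 1 = -p/7 + 1 = 1 - p/7)
F(K, g) = -66 + 66*K (F(K, g) = (5 + 61)*(-1 + K) = 66*(-1 + K) = -66 + 66*K)
F(Z(-2), 22) - 37811 = (-66 + 66*(1 - 1/7*(-2))) - 37811 = (-66 + 66*(1 + 2/7)) - 37811 = (-66 + 66*(9/7)) - 37811 = (-66 + 594/7) - 37811 = 132/7 - 37811 = -264545/7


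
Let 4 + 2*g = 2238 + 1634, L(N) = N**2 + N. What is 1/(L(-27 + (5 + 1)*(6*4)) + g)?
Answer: 1/15740 ≈ 6.3532e-5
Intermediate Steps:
L(N) = N + N**2
g = 1934 (g = -2 + (2238 + 1634)/2 = -2 + (1/2)*3872 = -2 + 1936 = 1934)
1/(L(-27 + (5 + 1)*(6*4)) + g) = 1/((-27 + (5 + 1)*(6*4))*(1 + (-27 + (5 + 1)*(6*4))) + 1934) = 1/((-27 + 6*24)*(1 + (-27 + 6*24)) + 1934) = 1/((-27 + 144)*(1 + (-27 + 144)) + 1934) = 1/(117*(1 + 117) + 1934) = 1/(117*118 + 1934) = 1/(13806 + 1934) = 1/15740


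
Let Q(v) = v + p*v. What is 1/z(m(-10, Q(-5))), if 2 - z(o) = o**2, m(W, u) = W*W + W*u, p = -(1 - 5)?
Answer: -1/122498 ≈ -8.1634e-6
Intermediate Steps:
p = 4 (p = -1*(-4) = 4)
Q(v) = 5*v (Q(v) = v + 4*v = 5*v)
m(W, u) = W**2 + W*u
z(o) = 2 - o**2
1/z(m(-10, Q(-5))) = 1/(2 - (-10*(-10 + 5*(-5)))**2) = 1/(2 - (-10*(-10 - 25))**2) = 1/(2 - (-10*(-35))**2) = 1/(2 - 1*350**2) = 1/(2 - 1*122500) = 1/(2 - 122500) = 1/(-122498) = -1/122498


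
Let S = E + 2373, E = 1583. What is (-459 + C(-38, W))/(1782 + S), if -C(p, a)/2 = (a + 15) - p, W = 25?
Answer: -615/5738 ≈ -0.10718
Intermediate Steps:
C(p, a) = -30 - 2*a + 2*p (C(p, a) = -2*((a + 15) - p) = -2*((15 + a) - p) = -2*(15 + a - p) = -30 - 2*a + 2*p)
S = 3956 (S = 1583 + 2373 = 3956)
(-459 + C(-38, W))/(1782 + S) = (-459 + (-30 - 2*25 + 2*(-38)))/(1782 + 3956) = (-459 + (-30 - 50 - 76))/5738 = (-459 - 156)*(1/5738) = -615*1/5738 = -615/5738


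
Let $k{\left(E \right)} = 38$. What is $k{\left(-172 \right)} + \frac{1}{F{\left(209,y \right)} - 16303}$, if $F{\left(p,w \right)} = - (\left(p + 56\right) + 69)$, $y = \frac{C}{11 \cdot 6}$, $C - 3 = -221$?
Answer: $\frac{632205}{16637} \approx 38.0$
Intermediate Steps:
$C = -218$ ($C = 3 - 221 = -218$)
$y = - \frac{109}{33}$ ($y = - \frac{218}{11 \cdot 6} = - \frac{218}{66} = \left(-218\right) \frac{1}{66} = - \frac{109}{33} \approx -3.303$)
$F{\left(p,w \right)} = -125 - p$ ($F{\left(p,w \right)} = - (\left(56 + p\right) + 69) = - (125 + p) = -125 - p$)
$k{\left(-172 \right)} + \frac{1}{F{\left(209,y \right)} - 16303} = 38 + \frac{1}{\left(-125 - 209\right) - 16303} = 38 + \frac{1}{-334 - 16303} = 38 + \frac{1}{-16637} = 38 - \frac{1}{16637} = \frac{632205}{16637}$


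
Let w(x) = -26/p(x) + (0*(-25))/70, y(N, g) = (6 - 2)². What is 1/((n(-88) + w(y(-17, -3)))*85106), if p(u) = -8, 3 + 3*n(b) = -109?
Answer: -6/17404177 ≈ -3.4474e-7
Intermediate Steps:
n(b) = -112/3 (n(b) = -1 + (⅓)*(-109) = -1 - 109/3 = -112/3)
y(N, g) = 16 (y(N, g) = 4² = 16)
w(x) = 13/4 (w(x) = -26/(-8) + (0*(-25))/70 = -26*(-⅛) + 0*(1/70) = 13/4 + 0 = 13/4)
1/((n(-88) + w(y(-17, -3)))*85106) = 1/((-112/3 + 13/4)*85106) = (1/85106)/(-409/12) = -12/409*1/85106 = -6/17404177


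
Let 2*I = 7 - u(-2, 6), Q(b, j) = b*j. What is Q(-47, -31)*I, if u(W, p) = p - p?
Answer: 10199/2 ≈ 5099.5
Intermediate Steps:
u(W, p) = 0
I = 7/2 (I = (7 - 1*0)/2 = (7 + 0)/2 = (1/2)*7 = 7/2 ≈ 3.5000)
Q(-47, -31)*I = -47*(-31)*(7/2) = 1457*(7/2) = 10199/2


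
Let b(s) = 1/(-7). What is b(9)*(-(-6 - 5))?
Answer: -11/7 ≈ -1.5714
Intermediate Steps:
b(s) = -1/7
b(9)*(-(-6 - 5)) = -(-1)*(-6 - 5)/7 = -(-1)*(-11)/7 = -1/7*11 = -11/7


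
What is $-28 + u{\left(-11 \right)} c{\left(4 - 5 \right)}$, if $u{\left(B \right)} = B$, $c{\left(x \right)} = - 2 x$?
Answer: $-50$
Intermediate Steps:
$-28 + u{\left(-11 \right)} c{\left(4 - 5 \right)} = -28 - 11 \left(- 2 \left(4 - 5\right)\right) = -28 - 11 \left(\left(-2\right) \left(-1\right)\right) = -28 - 22 = -50$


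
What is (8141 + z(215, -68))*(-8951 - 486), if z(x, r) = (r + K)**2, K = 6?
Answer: -113102445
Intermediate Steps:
z(x, r) = (6 + r)**2 (z(x, r) = (r + 6)**2 = (6 + r)**2)
(8141 + z(215, -68))*(-8951 - 486) = (8141 + (6 - 68)**2)*(-8951 - 486) = (8141 + (-62)**2)*(-9437) = (8141 + 3844)*(-9437) = 11985*(-9437) = -113102445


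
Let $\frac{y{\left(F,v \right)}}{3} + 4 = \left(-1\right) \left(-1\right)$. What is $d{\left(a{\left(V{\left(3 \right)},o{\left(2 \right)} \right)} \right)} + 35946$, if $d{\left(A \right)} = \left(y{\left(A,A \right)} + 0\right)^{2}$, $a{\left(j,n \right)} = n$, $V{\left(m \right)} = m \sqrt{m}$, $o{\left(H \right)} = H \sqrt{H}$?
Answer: $36027$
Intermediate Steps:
$o{\left(H \right)} = H^{\frac{3}{2}}$
$V{\left(m \right)} = m^{\frac{3}{2}}$
$y{\left(F,v \right)} = -9$ ($y{\left(F,v \right)} = -12 + 3 \left(\left(-1\right) \left(-1\right)\right) = -12 + 3 \cdot 1 = -12 + 3 = -9$)
$d{\left(A \right)} = 81$ ($d{\left(A \right)} = \left(-9 + 0\right)^{2} = \left(-9\right)^{2} = 81$)
$d{\left(a{\left(V{\left(3 \right)},o{\left(2 \right)} \right)} \right)} + 35946 = 81 + 35946 = 36027$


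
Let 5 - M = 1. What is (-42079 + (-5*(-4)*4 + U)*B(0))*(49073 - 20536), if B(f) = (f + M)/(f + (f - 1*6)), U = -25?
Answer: -3605564339/3 ≈ -1.2019e+9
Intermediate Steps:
M = 4 (M = 5 - 1*1 = 5 - 1 = 4)
B(f) = (4 + f)/(-6 + 2*f) (B(f) = (f + 4)/(f + (f - 1*6)) = (4 + f)/(f + (f - 6)) = (4 + f)/(f + (-6 + f)) = (4 + f)/(-6 + 2*f))
(-42079 + (-5*(-4)*4 + U)*B(0))*(49073 - 20536) = (-42079 + (-5*(-4)*4 - 25)*((4 + 0)/(2*(-3 + 0))))*(49073 - 20536) = (-42079 + (20*4 - 25)*((½)*4/(-3)))*28537 = (-42079 + (80 - 25)*((½)*(-⅓)*4))*28537 = (-42079 + 55*(-⅔))*28537 = (-42079 - 110/3)*28537 = -126347/3*28537 = -3605564339/3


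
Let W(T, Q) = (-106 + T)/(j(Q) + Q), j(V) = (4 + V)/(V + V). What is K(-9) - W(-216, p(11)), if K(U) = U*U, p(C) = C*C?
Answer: 351413/4201 ≈ 83.650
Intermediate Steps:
j(V) = (4 + V)/(2*V) (j(V) = (4 + V)/((2*V)) = (4 + V)*(1/(2*V)) = (4 + V)/(2*V))
p(C) = C²
W(T, Q) = (-106 + T)/(Q + (4 + Q)/(2*Q)) (W(T, Q) = (-106 + T)/((4 + Q)/(2*Q) + Q) = (-106 + T)/(Q + (4 + Q)/(2*Q)))
K(U) = U²
K(-9) - W(-216, p(11)) = (-9)² - 2*11²*(-106 - 216)/(4 + 11² + 2*(11²)²) = 81 - 2*121*(-322)/(4 + 121 + 2*121²) = 81 - 2*121*(-322)/(4 + 121 + 2*14641) = 81 - 2*121*(-322)/(4 + 121 + 29282) = 81 - 2*121*(-322)/29407 = 81 - 1*(-11132/4201) = 81 + 11132/4201 = 351413/4201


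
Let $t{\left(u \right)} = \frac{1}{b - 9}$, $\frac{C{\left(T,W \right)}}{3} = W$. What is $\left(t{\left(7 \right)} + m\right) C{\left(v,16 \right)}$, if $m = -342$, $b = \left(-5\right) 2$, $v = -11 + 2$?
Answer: $- \frac{311952}{19} \approx -16419.0$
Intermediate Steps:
$v = -9$
$b = -10$
$C{\left(T,W \right)} = 3 W$
$t{\left(u \right)} = - \frac{1}{19}$ ($t{\left(u \right)} = \frac{1}{-10 - 9} = \frac{1}{-19} = - \frac{1}{19}$)
$\left(t{\left(7 \right)} + m\right) C{\left(v,16 \right)} = \left(- \frac{1}{19} - 342\right) 3 \cdot 16 = \left(- \frac{6499}{19}\right) 48 = - \frac{311952}{19}$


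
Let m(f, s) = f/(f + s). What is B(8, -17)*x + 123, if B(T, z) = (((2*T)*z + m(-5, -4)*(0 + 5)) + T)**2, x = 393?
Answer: 724066652/27 ≈ 2.6817e+7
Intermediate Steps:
B(T, z) = (25/9 + T + 2*T*z)**2 (B(T, z) = (((2*T)*z + (-5/(-5 - 4))*(0 + 5)) + T)**2 = ((2*T*z - 5/(-9)*5) + T)**2 = ((2*T*z - 5*(-1/9)*5) + T)**2 = ((2*T*z + (5/9)*5) + T)**2 = ((2*T*z + 25/9) + T)**2 = ((25/9 + 2*T*z) + T)**2 = (25/9 + T + 2*T*z)**2)
B(8, -17)*x + 123 = ((25 + 9*8 + 18*8*(-17))**2/81)*393 + 123 = ((25 + 72 - 2448)**2/81)*393 + 123 = ((1/81)*(-2351)**2)*393 + 123 = ((1/81)*5527201)*393 + 123 = (5527201/81)*393 + 123 = 724063331/27 + 123 = 724066652/27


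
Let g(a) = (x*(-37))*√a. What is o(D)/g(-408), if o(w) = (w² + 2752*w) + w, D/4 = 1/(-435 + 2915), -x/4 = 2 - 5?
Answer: 1706861*I*√102/34817414400 ≈ 0.00049511*I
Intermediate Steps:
x = 12 (x = -4*(2 - 5) = -4*(-3) = 12)
D = 1/620 (D = 4/(-435 + 2915) = 4/2480 = 4*(1/2480) = 1/620 ≈ 0.0016129)
o(w) = w² + 2753*w
g(a) = -444*√a (g(a) = (12*(-37))*√a = -444*√a)
o(D)/g(-408) = ((2753 + 1/620)/620)/((-888*I*√102)) = ((1/620)*(1706861/620))/((-888*I*√102)) = 1706861/(384400*((-888*I*√102))) = 1706861*(I*√102/90576)/384400 = 1706861*I*√102/34817414400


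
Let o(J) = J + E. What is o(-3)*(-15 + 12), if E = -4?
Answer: 21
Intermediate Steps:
o(J) = -4 + J (o(J) = J - 4 = -4 + J)
o(-3)*(-15 + 12) = (-4 - 3)*(-15 + 12) = -7*(-3) = 21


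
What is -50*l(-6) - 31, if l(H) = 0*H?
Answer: -31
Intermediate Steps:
l(H) = 0
-50*l(-6) - 31 = -50*0 - 31 = 0 - 31 = -31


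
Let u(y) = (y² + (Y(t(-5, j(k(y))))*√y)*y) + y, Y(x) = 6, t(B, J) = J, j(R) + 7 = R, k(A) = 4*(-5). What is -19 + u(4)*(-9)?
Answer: -631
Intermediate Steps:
k(A) = -20
j(R) = -7 + R
u(y) = y + y² + 6*y^(3/2) (u(y) = (y² + (6*√y)*y) + y = (y² + 6*y^(3/2)) + y = y + y² + 6*y^(3/2))
-19 + u(4)*(-9) = -19 + (4 + 4² + 6*4^(3/2))*(-9) = -19 + (4 + 16 + 6*8)*(-9) = -19 + (4 + 16 + 48)*(-9) = -19 + 68*(-9) = -19 - 612 = -631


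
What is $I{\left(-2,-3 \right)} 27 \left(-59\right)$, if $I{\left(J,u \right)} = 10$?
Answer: $-15930$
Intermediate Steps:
$I{\left(-2,-3 \right)} 27 \left(-59\right) = 10 \cdot 27 \left(-59\right) = 270 \left(-59\right) = -15930$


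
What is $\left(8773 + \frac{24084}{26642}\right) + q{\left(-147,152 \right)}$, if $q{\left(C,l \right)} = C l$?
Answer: $- \frac{180767249}{13321} \approx -13570.0$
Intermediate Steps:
$\left(8773 + \frac{24084}{26642}\right) + q{\left(-147,152 \right)} = \left(8773 + \frac{24084}{26642}\right) - 22344 = \left(8773 + 24084 \cdot \frac{1}{26642}\right) - 22344 = \left(8773 + \frac{12042}{13321}\right) - 22344 = \frac{116877175}{13321} - 22344 = - \frac{180767249}{13321}$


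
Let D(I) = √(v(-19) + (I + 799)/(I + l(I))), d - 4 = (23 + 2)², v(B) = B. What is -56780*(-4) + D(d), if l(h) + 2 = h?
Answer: 227120 + I*√1761226/314 ≈ 2.2712e+5 + 4.2265*I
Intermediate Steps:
l(h) = -2 + h
d = 629 (d = 4 + (23 + 2)² = 4 + 25² = 4 + 625 = 629)
D(I) = √(-19 + (799 + I)/(-2 + 2*I)) (D(I) = √(-19 + (I + 799)/(I + (-2 + I))) = √(-19 + (799 + I)/(-2 + 2*I)))
-56780*(-4) + D(d) = -56780*(-4) + √2*√((837 - 37*629)/(-1 + 629))/2 = 227120 + √2*√((837 - 23273)/628)/2 = 227120 + √2*√((1/628)*(-22436))/2 = 227120 + √2*√(-5609/157)/2 = 227120 + √2*(I*√880613/157)/2 = 227120 + I*√1761226/314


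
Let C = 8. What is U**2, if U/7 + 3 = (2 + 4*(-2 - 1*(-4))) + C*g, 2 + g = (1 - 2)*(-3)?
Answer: 11025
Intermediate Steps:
g = 1 (g = -2 + (1 - 2)*(-3) = -2 - 1*(-3) = -2 + 3 = 1)
U = 105 (U = -21 + 7*((2 + 4*(-2 - 1*(-4))) + 8*1) = -21 + 7*((2 + 4*(-2 + 4)) + 8) = -21 + 7*((2 + 4*2) + 8) = -21 + 7*((2 + 8) + 8) = -21 + 7*(10 + 8) = -21 + 7*18 = -21 + 126 = 105)
U**2 = 105**2 = 11025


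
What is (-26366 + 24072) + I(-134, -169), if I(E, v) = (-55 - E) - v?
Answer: -2046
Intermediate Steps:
I(E, v) = -55 - E - v
(-26366 + 24072) + I(-134, -169) = (-26366 + 24072) + (-55 - 1*(-134) - 1*(-169)) = -2294 + (-55 + 134 + 169) = -2294 + 248 = -2046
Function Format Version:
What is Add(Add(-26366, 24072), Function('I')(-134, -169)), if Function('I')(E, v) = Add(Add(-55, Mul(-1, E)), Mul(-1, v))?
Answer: -2046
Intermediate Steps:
Function('I')(E, v) = Add(-55, Mul(-1, E), Mul(-1, v))
Add(Add(-26366, 24072), Function('I')(-134, -169)) = Add(Add(-26366, 24072), Add(-55, Mul(-1, -134), Mul(-1, -169))) = Add(-2294, Add(-55, 134, 169)) = Add(-2294, 248) = -2046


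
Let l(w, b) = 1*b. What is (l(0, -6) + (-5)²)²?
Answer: 361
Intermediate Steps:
l(w, b) = b
(l(0, -6) + (-5)²)² = (-6 + (-5)²)² = (-6 + 25)² = 19² = 361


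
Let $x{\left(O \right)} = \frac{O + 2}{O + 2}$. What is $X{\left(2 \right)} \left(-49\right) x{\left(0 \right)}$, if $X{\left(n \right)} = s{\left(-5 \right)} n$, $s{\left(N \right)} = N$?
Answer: $490$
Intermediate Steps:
$x{\left(O \right)} = 1$ ($x{\left(O \right)} = \frac{2 + O}{2 + O} = 1$)
$X{\left(n \right)} = - 5 n$
$X{\left(2 \right)} \left(-49\right) x{\left(0 \right)} = \left(-5\right) 2 \left(-49\right) 1 = \left(-10\right) \left(-49\right) 1 = 490 \cdot 1 = 490$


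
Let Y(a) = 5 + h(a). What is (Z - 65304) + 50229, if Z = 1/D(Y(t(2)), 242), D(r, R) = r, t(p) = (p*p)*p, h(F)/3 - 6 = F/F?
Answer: -391949/26 ≈ -15075.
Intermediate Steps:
h(F) = 21 (h(F) = 18 + 3*(F/F) = 18 + 3*1 = 18 + 3 = 21)
t(p) = p³ (t(p) = p²*p = p³)
Y(a) = 26 (Y(a) = 5 + 21 = 26)
Z = 1/26 ≈ 0.038462
(Z - 65304) + 50229 = (1/26 - 65304) + 50229 = -1697903/26 + 50229 = -391949/26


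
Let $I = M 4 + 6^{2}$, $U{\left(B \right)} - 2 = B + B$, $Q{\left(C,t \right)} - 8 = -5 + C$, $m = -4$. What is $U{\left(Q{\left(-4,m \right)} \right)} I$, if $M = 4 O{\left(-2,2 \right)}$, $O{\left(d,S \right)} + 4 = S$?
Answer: $0$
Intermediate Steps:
$O{\left(d,S \right)} = -4 + S$
$Q{\left(C,t \right)} = 3 + C$ ($Q{\left(C,t \right)} = 8 + \left(-5 + C\right) = 3 + C$)
$M = -8$ ($M = 4 \left(-4 + 2\right) = 4 \left(-2\right) = -8$)
$U{\left(B \right)} = 2 + 2 B$ ($U{\left(B \right)} = 2 + \left(B + B\right) = 2 + 2 B$)
$I = 4$ ($I = \left(-8\right) 4 + 6^{2} = -32 + 36 = 4$)
$U{\left(Q{\left(-4,m \right)} \right)} I = \left(2 + 2 \left(3 - 4\right)\right) 4 = \left(2 + 2 \left(-1\right)\right) 4 = \left(2 - 2\right) 4 = 0 \cdot 4 = 0$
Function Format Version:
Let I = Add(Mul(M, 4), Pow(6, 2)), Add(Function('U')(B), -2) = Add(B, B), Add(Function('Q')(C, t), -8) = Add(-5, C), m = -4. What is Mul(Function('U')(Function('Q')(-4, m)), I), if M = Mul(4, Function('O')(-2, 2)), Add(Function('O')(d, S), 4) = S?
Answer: 0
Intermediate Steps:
Function('O')(d, S) = Add(-4, S)
Function('Q')(C, t) = Add(3, C) (Function('Q')(C, t) = Add(8, Add(-5, C)) = Add(3, C))
M = -8 (M = Mul(4, Add(-4, 2)) = Mul(4, -2) = -8)
Function('U')(B) = Add(2, Mul(2, B)) (Function('U')(B) = Add(2, Add(B, B)) = Add(2, Mul(2, B)))
I = 4 (I = Add(Mul(-8, 4), Pow(6, 2)) = Add(-32, 36) = 4)
Mul(Function('U')(Function('Q')(-4, m)), I) = Mul(Add(2, Mul(2, Add(3, -4))), 4) = Mul(Add(2, Mul(2, -1)), 4) = Mul(Add(2, -2), 4) = Mul(0, 4) = 0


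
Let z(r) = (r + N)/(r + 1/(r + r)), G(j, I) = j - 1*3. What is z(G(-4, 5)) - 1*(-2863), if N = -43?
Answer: 284137/99 ≈ 2870.1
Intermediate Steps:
G(j, I) = -3 + j (G(j, I) = j - 3 = -3 + j)
z(r) = (-43 + r)/(r + 1/(2*r)) (z(r) = (r - 43)/(r + 1/(r + r)) = (-43 + r)/(r + 1/(2*r)))
z(G(-4, 5)) - 1*(-2863) = 2*(-3 - 4)*(-43 + (-3 - 4))/(1 + 2*(-3 - 4)**2) - 1*(-2863) = 2*(-7)*(-43 - 7)/(1 + 2*(-7)**2) + 2863 = 2*(-7)*(-50)/(1 + 2*49) + 2863 = 2*(-7)*(-50)/(1 + 98) + 2863 = 2*(-7)*(-50)/99 + 2863 = 2*(-7)*(1/99)*(-50) + 2863 = 700/99 + 2863 = 284137/99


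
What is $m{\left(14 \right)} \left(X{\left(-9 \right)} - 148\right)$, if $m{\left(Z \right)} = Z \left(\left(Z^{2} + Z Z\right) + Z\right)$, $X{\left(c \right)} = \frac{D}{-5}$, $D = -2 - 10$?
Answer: $- \frac{4137952}{5} \approx -8.2759 \cdot 10^{5}$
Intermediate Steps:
$D = -12$
$X{\left(c \right)} = \frac{12}{5}$ ($X{\left(c \right)} = - \frac{12}{-5} = \left(-12\right) \left(- \frac{1}{5}\right) = \frac{12}{5}$)
$m{\left(Z \right)} = Z \left(Z + 2 Z^{2}\right)$ ($m{\left(Z \right)} = Z \left(\left(Z^{2} + Z^{2}\right) + Z\right) = Z \left(2 Z^{2} + Z\right) = Z \left(Z + 2 Z^{2}\right)$)
$m{\left(14 \right)} \left(X{\left(-9 \right)} - 148\right) = 14^{2} \left(1 + 2 \cdot 14\right) \left(\frac{12}{5} - 148\right) = 196 \left(1 + 28\right) \left(- \frac{728}{5}\right) = 196 \cdot 29 \left(- \frac{728}{5}\right) = 5684 \left(- \frac{728}{5}\right) = - \frac{4137952}{5}$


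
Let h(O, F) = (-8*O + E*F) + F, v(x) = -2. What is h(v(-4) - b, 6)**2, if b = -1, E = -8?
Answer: 1156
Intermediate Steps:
h(O, F) = -8*O - 7*F (h(O, F) = (-8*O - 8*F) + F = (-8*F - 8*O) + F = -8*O - 7*F)
h(v(-4) - b, 6)**2 = (-8*(-2 - 1*(-1)) - 7*6)**2 = (-8*(-2 + 1) - 42)**2 = (-8*(-1) - 42)**2 = (8 - 42)**2 = (-34)**2 = 1156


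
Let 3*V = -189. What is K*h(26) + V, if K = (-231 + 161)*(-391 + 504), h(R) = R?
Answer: -205723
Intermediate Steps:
K = -7910 (K = -70*113 = -7910)
V = -63 (V = (⅓)*(-189) = -63)
K*h(26) + V = -7910*26 - 63 = -205660 - 63 = -205723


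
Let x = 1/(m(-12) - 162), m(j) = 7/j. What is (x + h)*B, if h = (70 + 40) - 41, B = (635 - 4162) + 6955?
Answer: 461432796/1951 ≈ 2.3651e+5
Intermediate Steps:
B = 3428 (B = -3527 + 6955 = 3428)
h = 69 (h = 110 - 41 = 69)
x = -12/1951 (x = 1/(7/(-12) - 162) = 1/(7*(-1/12) - 162) = 1/(-7/12 - 162) = 1/(-1951/12) = -12/1951 ≈ -0.0061507)
(x + h)*B = (-12/1951 + 69)*3428 = (134607/1951)*3428 = 461432796/1951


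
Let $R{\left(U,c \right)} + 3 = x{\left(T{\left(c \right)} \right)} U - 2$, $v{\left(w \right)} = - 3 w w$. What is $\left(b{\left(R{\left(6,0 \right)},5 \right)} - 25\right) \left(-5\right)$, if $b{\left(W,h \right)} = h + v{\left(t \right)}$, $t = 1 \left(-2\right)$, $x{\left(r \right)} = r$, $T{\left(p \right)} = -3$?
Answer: $160$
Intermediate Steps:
$t = -2$
$v{\left(w \right)} = - 3 w^{2}$
$R{\left(U,c \right)} = -5 - 3 U$ ($R{\left(U,c \right)} = -3 - \left(2 + 3 U\right) = -5 - 3 U$)
$b{\left(W,h \right)} = -12 + h$ ($b{\left(W,h \right)} = h - 3 \left(-2\right)^{2} = h - 12 = -12 + h$)
$\left(b{\left(R{\left(6,0 \right)},5 \right)} - 25\right) \left(-5\right) = \left(\left(-12 + 5\right) - 25\right) \left(-5\right) = \left(-7 - 25\right) \left(-5\right) = \left(-32\right) \left(-5\right) = 160$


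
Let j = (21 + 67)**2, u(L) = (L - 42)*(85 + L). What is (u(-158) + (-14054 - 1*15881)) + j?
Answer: -7591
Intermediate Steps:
u(L) = (-42 + L)*(85 + L)
j = 7744 (j = 88**2 = 7744)
(u(-158) + (-14054 - 1*15881)) + j = ((-3570 + (-158)**2 + 43*(-158)) + (-14054 - 1*15881)) + 7744 = ((-3570 + 24964 - 6794) + (-14054 - 15881)) + 7744 = (14600 - 29935) + 7744 = -15335 + 7744 = -7591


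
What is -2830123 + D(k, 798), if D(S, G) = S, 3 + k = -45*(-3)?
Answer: -2829991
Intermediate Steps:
k = 132 (k = -3 - 45*(-3) = -3 + 135 = 132)
-2830123 + D(k, 798) = -2830123 + 132 = -2829991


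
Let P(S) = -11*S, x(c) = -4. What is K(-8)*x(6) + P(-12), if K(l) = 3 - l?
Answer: 88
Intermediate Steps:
K(-8)*x(6) + P(-12) = (3 - 1*(-8))*(-4) - 11*(-12) = (3 + 8)*(-4) + 132 = 11*(-4) + 132 = -44 + 132 = 88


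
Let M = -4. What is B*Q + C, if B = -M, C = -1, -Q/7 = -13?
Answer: 363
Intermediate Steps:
Q = 91 (Q = -7*(-13) = 91)
B = 4 (B = -1*(-4) = 4)
B*Q + C = 4*91 - 1 = 364 - 1 = 363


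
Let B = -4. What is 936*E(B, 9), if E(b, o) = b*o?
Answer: -33696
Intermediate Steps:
936*E(B, 9) = 936*(-4*9) = 936*(-36) = -33696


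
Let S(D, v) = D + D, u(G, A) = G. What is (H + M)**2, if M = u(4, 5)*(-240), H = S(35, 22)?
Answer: 792100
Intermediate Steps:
S(D, v) = 2*D
H = 70 (H = 2*35 = 70)
M = -960 (M = 4*(-240) = -960)
(H + M)**2 = (70 - 960)**2 = (-890)**2 = 792100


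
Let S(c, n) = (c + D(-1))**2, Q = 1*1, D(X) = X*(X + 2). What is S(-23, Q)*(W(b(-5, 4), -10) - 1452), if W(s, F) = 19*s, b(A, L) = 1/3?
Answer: -832704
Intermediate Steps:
b(A, L) = 1/3
D(X) = X*(2 + X)
Q = 1
S(c, n) = (-1 + c)**2 (S(c, n) = (c - (2 - 1))**2 = (c - 1*1)**2 = (c - 1)**2 = (-1 + c)**2)
S(-23, Q)*(W(b(-5, 4), -10) - 1452) = (-1 - 23)**2*(19*(1/3) - 1452) = (-24)**2*(19/3 - 1452) = 576*(-4337/3) = -832704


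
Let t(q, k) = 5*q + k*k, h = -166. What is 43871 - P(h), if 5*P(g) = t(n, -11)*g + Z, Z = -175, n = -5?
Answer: 235466/5 ≈ 47093.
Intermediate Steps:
t(q, k) = k² + 5*q (t(q, k) = 5*q + k² = k² + 5*q)
P(g) = -35 + 96*g/5 (P(g) = (((-11)² + 5*(-5))*g - 175)/5 = ((121 - 25)*g - 175)/5 = (96*g - 175)/5 = (-175 + 96*g)/5 = -35 + 96*g/5)
43871 - P(h) = 43871 - (-35 + (96/5)*(-166)) = 43871 - (-35 - 15936/5) = 43871 - 1*(-16111/5) = 43871 + 16111/5 = 235466/5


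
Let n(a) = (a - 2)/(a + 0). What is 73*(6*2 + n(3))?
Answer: 2701/3 ≈ 900.33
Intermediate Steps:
n(a) = (-2 + a)/a
73*(6*2 + n(3)) = 73*(6*2 + (-2 + 3)/3) = 73*(12 + (⅓)*1) = 73*(12 + ⅓) = 73*(37/3) = 2701/3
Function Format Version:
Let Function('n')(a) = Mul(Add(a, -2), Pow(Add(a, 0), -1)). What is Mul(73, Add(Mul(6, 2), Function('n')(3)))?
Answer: Rational(2701, 3) ≈ 900.33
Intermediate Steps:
Function('n')(a) = Mul(Pow(a, -1), Add(-2, a)) (Function('n')(a) = Mul(Add(-2, a), Pow(a, -1)) = Mul(Pow(a, -1), Add(-2, a)))
Mul(73, Add(Mul(6, 2), Function('n')(3))) = Mul(73, Add(Mul(6, 2), Mul(Pow(3, -1), Add(-2, 3)))) = Mul(73, Add(12, Mul(Rational(1, 3), 1))) = Mul(73, Add(12, Rational(1, 3))) = Mul(73, Rational(37, 3)) = Rational(2701, 3)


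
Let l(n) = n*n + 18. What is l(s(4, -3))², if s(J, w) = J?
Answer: 1156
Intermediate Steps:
l(n) = 18 + n² (l(n) = n² + 18 = 18 + n²)
l(s(4, -3))² = (18 + 4²)² = (18 + 16)² = 34² = 1156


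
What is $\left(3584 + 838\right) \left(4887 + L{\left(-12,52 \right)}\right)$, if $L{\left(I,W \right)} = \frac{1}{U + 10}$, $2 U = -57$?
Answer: $\frac{799572774}{37} \approx 2.161 \cdot 10^{7}$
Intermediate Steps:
$U = - \frac{57}{2}$ ($U = \frac{1}{2} \left(-57\right) = - \frac{57}{2} \approx -28.5$)
$L{\left(I,W \right)} = - \frac{2}{37}$ ($L{\left(I,W \right)} = \frac{1}{- \frac{57}{2} + 10} = \frac{1}{- \frac{37}{2}} = - \frac{2}{37}$)
$\left(3584 + 838\right) \left(4887 + L{\left(-12,52 \right)}\right) = \left(3584 + 838\right) \left(4887 - \frac{2}{37}\right) = 4422 \cdot \frac{180817}{37} = \frac{799572774}{37}$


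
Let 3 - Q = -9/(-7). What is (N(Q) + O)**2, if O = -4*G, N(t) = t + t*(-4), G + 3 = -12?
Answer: 147456/49 ≈ 3009.3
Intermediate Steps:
G = -15 (G = -3 - 12 = -15)
Q = 12/7 (Q = 3 - (-9)/(-7) = 3 - (-9)*(-1)/7 = 3 - 1*9/7 = 3 - 9/7 = 12/7 ≈ 1.7143)
N(t) = -3*t (N(t) = t - 4*t = -3*t)
O = 60 (O = -4*(-15) = 60)
(N(Q) + O)**2 = (-3*12/7 + 60)**2 = (-36/7 + 60)**2 = (384/7)**2 = 147456/49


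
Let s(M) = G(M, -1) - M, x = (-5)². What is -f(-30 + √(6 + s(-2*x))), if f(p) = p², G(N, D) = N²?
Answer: -3456 + 360*√71 ≈ -422.59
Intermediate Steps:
x = 25
s(M) = M² - M
-f(-30 + √(6 + s(-2*x))) = -(-30 + √(6 + (-2*25)*(-1 - 2*25)))² = -(-30 + √(6 - 50*(-1 - 50)))² = -(-30 + √(6 - 50*(-51)))² = -(-30 + √(6 + 2550))² = -(-30 + √2556)² = -(-30 + 6*√71)²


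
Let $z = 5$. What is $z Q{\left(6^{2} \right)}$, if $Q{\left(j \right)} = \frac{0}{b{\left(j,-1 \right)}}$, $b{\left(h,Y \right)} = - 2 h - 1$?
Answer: $0$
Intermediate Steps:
$b{\left(h,Y \right)} = -1 - 2 h$
$Q{\left(j \right)} = 0$ ($Q{\left(j \right)} = \frac{0}{-1 - 2 j} = 0$)
$z Q{\left(6^{2} \right)} = 5 \cdot 0 = 0$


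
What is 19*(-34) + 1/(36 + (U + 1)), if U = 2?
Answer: -25193/39 ≈ -645.97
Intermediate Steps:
19*(-34) + 1/(36 + (U + 1)) = 19*(-34) + 1/(36 + (2 + 1)) = -646 + 1/(36 + 3) = -646 + 1/39 = -25193/39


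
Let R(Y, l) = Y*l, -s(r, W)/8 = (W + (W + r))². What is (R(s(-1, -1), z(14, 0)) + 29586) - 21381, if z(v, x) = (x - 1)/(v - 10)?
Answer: 8223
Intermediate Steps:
z(v, x) = (-1 + x)/(-10 + v)
s(r, W) = -8*(r + 2*W)² (s(r, W) = -8*(W + (W + r))² = -8*(r + 2*W)²)
(R(s(-1, -1), z(14, 0)) + 29586) - 21381 = ((-8*(-1 + 2*(-1))²)*((-1 + 0)/(-10 + 14)) + 29586) - 21381 = ((-8*(-1 - 2)²)*(-1/4) + 29586) - 21381 = ((-8*(-3)²)*((¼)*(-1)) + 29586) - 21381 = (-8*9*(-¼) + 29586) - 21381 = (-72*(-¼) + 29586) - 21381 = (18 + 29586) - 21381 = 29604 - 21381 = 8223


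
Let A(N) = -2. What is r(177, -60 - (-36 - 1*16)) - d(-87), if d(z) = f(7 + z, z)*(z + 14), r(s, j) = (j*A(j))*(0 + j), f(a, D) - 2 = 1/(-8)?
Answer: 71/8 ≈ 8.8750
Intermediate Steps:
f(a, D) = 15/8 (f(a, D) = 2 + 1/(-8) = 2 - ⅛ = 15/8)
r(s, j) = -2*j² (r(s, j) = (j*(-2))*(0 + j) = (-2*j)*j = -2*j²)
d(z) = 105/4 + 15*z/8 (d(z) = 15*(z + 14)/8 = 15*(14 + z)/8 = 105/4 + 15*z/8)
r(177, -60 - (-36 - 1*16)) - d(-87) = -2*(-60 - (-36 - 1*16))² - (105/4 + (15/8)*(-87)) = -2*(-60 - (-36 - 16))² - (105/4 - 1305/8) = -2*(-60 - 1*(-52))² - 1*(-1095/8) = -2*(-60 + 52)² + 1095/8 = -2*(-8)² + 1095/8 = -2*64 + 1095/8 = -128 + 1095/8 = 71/8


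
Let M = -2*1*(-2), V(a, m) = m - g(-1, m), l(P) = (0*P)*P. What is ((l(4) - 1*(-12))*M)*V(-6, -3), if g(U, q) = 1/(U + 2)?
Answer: -192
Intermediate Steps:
l(P) = 0 (l(P) = 0*P = 0)
g(U, q) = 1/(2 + U)
V(a, m) = -1 + m (V(a, m) = m - 1/(2 - 1) = m - 1/1 = m - 1*1 = m - 1 = -1 + m)
M = 4 (M = -2*(-2) = 4)
((l(4) - 1*(-12))*M)*V(-6, -3) = ((0 - 1*(-12))*4)*(-1 - 3) = ((0 + 12)*4)*(-4) = (12*4)*(-4) = 48*(-4) = -192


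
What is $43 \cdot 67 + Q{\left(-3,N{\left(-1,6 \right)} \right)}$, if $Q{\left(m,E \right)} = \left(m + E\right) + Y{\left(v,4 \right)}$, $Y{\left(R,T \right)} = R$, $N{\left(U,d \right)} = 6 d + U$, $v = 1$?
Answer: $2914$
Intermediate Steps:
$N{\left(U,d \right)} = U + 6 d$
$Q{\left(m,E \right)} = 1 + E + m$ ($Q{\left(m,E \right)} = \left(m + E\right) + 1 = \left(E + m\right) + 1 = 1 + E + m$)
$43 \cdot 67 + Q{\left(-3,N{\left(-1,6 \right)} \right)} = 43 \cdot 67 + \left(1 + \left(-1 + 6 \cdot 6\right) - 3\right) = 2881 + \left(1 + \left(-1 + 36\right) - 3\right) = 2881 + \left(1 + 35 - 3\right) = 2881 + 33 = 2914$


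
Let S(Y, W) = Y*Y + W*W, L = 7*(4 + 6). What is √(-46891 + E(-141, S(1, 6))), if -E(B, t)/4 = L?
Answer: I*√47171 ≈ 217.19*I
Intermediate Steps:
L = 70 (L = 7*10 = 70)
S(Y, W) = W² + Y² (S(Y, W) = Y² + W² = W² + Y²)
E(B, t) = -280 (E(B, t) = -4*70 = -280)
√(-46891 + E(-141, S(1, 6))) = √(-46891 - 280) = √(-47171) = I*√47171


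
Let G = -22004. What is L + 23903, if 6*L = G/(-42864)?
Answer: 1536872789/64296 ≈ 23903.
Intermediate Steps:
L = 5501/64296 (L = (-22004/(-42864))/6 = (-22004*(-1/42864))/6 = (⅙)*(5501/10716) = 5501/64296 ≈ 0.085557)
L + 23903 = 5501/64296 + 23903 = 1536872789/64296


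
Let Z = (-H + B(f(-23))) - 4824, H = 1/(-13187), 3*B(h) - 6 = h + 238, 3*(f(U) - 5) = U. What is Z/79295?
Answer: -112595879/1882193697 ≈ -0.059822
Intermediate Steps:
f(U) = 5 + U/3
B(h) = 244/3 + h/3 (B(h) = 2 + (h + 238)/3 = 2 + (238 + h)/3 = 2 + (238/3 + h/3) = 244/3 + h/3)
H = -1/13187 ≈ -7.5832e-5
Z = -562979395/118683 (Z = (-1*(-1/13187) + (244/3 + (5 + (⅓)*(-23))/3)) - 4824 = (1/13187 + (244/3 + (5 - 23/3)/3)) - 4824 = (1/13187 + (244/3 + (⅓)*(-8/3))) - 4824 = (1/13187 + (244/3 - 8/9)) - 4824 = (1/13187 + 724/9) - 4824 = 9547397/118683 - 4824 = -562979395/118683 ≈ -4743.6)
Z/79295 = -562979395/118683/79295 = -562979395/118683*1/79295 = -112595879/1882193697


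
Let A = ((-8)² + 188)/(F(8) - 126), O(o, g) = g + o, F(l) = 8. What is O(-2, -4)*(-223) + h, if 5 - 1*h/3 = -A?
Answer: 79449/59 ≈ 1346.6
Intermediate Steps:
A = -126/59 (A = ((-8)² + 188)/(8 - 126) = (64 + 188)/(-118) = 252*(-1/118) = -126/59 ≈ -2.1356)
h = 507/59 (h = 15 - (-3)*(-126)/59 = 15 - 3*126/59 = 15 - 378/59 = 507/59 ≈ 8.5932)
O(-2, -4)*(-223) + h = (-4 - 2)*(-223) + 507/59 = -6*(-223) + 507/59 = 1338 + 507/59 = 79449/59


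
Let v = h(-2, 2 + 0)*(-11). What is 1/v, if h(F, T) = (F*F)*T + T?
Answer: -1/110 ≈ -0.0090909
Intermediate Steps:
h(F, T) = T + T*F**2 (h(F, T) = F**2*T + T = T*F**2 + T = T + T*F**2)
v = -110 (v = ((2 + 0)*(1 + (-2)**2))*(-11) = (2*(1 + 4))*(-11) = (2*5)*(-11) = 10*(-11) = -110)
1/v = 1/(-110) = -1/110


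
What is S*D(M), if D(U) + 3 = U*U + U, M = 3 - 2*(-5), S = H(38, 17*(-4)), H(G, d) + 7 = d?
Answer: -13425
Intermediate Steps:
H(G, d) = -7 + d
S = -75 (S = -7 + 17*(-4) = -7 - 68 = -75)
M = 13 (M = 3 + 10 = 13)
D(U) = -3 + U + U**2 (D(U) = -3 + (U*U + U) = -3 + (U**2 + U) = -3 + (U + U**2) = -3 + U + U**2)
S*D(M) = -75*(-3 + 13 + 13**2) = -75*(-3 + 13 + 169) = -75*179 = -13425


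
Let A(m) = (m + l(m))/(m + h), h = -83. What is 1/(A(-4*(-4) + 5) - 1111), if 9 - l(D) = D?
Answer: -62/68891 ≈ -0.00089997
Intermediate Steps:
l(D) = 9 - D
A(m) = 9/(-83 + m) (A(m) = (m + (9 - m))/(m - 83) = 9/(-83 + m))
1/(A(-4*(-4) + 5) - 1111) = 1/(9/(-83 + (-4*(-4) + 5)) - 1111) = 1/(9/(-83 + (16 + 5)) - 1111) = 1/(9/(-83 + 21) - 1111) = 1/(9/(-62) - 1111) = 1/(9*(-1/62) - 1111) = 1/(-9/62 - 1111) = 1/(-68891/62) = -62/68891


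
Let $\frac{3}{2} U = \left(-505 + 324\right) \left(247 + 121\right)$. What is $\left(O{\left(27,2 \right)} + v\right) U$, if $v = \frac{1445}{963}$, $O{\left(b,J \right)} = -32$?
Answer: $\frac{3912687136}{2889} \approx 1.3543 \cdot 10^{6}$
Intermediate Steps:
$U = - \frac{133216}{3}$ ($U = \frac{2 \left(-505 + 324\right) \left(247 + 121\right)}{3} = \frac{2 \left(\left(-181\right) 368\right)}{3} = \frac{2}{3} \left(-66608\right) = - \frac{133216}{3} \approx -44405.0$)
$v = \frac{1445}{963}$ ($v = 1445 \cdot \frac{1}{963} = \frac{1445}{963} \approx 1.5005$)
$\left(O{\left(27,2 \right)} + v\right) U = \left(-32 + \frac{1445}{963}\right) \left(- \frac{133216}{3}\right) = \left(- \frac{29371}{963}\right) \left(- \frac{133216}{3}\right) = \frac{3912687136}{2889}$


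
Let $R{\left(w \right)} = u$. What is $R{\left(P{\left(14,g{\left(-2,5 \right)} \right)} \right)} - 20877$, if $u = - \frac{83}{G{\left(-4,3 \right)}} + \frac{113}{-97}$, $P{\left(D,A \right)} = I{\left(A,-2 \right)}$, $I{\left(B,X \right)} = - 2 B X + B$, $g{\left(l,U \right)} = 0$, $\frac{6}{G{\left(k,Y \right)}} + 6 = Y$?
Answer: $- \frac{4042313}{194} \approx -20837.0$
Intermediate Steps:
$G{\left(k,Y \right)} = \frac{6}{-6 + Y}$
$I{\left(B,X \right)} = B - 2 B X$ ($I{\left(B,X \right)} = - 2 B X + B = B - 2 B X$)
$P{\left(D,A \right)} = 5 A$ ($P{\left(D,A \right)} = A \left(1 - -4\right) = A \left(1 + 4\right) = A 5 = 5 A$)
$u = \frac{7825}{194}$ ($u = - \frac{83}{6 \frac{1}{-6 + 3}} + \frac{113}{-97} = - \frac{83}{6 \frac{1}{-3}} + 113 \left(- \frac{1}{97}\right) = - \frac{83}{6 \left(- \frac{1}{3}\right)} - \frac{113}{97} = - \frac{83}{-2} - \frac{113}{97} = \left(-83\right) \left(- \frac{1}{2}\right) - \frac{113}{97} = \frac{83}{2} - \frac{113}{97} = \frac{7825}{194} \approx 40.335$)
$R{\left(w \right)} = \frac{7825}{194}$
$R{\left(P{\left(14,g{\left(-2,5 \right)} \right)} \right)} - 20877 = \frac{7825}{194} - 20877 = - \frac{4042313}{194}$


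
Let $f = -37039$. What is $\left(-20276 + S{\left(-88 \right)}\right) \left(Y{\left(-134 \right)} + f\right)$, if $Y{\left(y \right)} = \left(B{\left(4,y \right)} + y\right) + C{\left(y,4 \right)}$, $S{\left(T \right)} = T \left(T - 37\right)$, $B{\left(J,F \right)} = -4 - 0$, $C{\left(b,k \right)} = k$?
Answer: $344816748$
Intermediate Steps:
$B{\left(J,F \right)} = -4$ ($B{\left(J,F \right)} = -4 + 0 = -4$)
$S{\left(T \right)} = T \left(-37 + T\right)$
$Y{\left(y \right)} = y$ ($Y{\left(y \right)} = \left(-4 + y\right) + 4 = y$)
$\left(-20276 + S{\left(-88 \right)}\right) \left(Y{\left(-134 \right)} + f\right) = \left(-20276 - 88 \left(-37 - 88\right)\right) \left(-134 - 37039\right) = \left(-20276 - -11000\right) \left(-37173\right) = \left(-20276 + 11000\right) \left(-37173\right) = \left(-9276\right) \left(-37173\right) = 344816748$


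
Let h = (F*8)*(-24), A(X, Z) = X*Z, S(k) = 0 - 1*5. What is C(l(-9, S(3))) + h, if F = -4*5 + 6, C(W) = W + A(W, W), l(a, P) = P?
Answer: 2708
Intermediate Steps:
S(k) = -5 (S(k) = 0 - 5 = -5)
C(W) = W + W**2 (C(W) = W + W*W = W + W**2)
F = -14 (F = -20 + 6 = -14)
h = 2688 (h = -14*8*(-24) = -112*(-24) = 2688)
C(l(-9, S(3))) + h = -5*(1 - 5) + 2688 = -5*(-4) + 2688 = 20 + 2688 = 2708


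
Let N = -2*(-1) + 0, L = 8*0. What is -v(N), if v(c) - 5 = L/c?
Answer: -5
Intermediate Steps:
L = 0
N = 2 (N = 2 + 0 = 2)
v(c) = 5 (v(c) = 5 + 0/c = 5 + 0 = 5)
-v(N) = -1*5 = -5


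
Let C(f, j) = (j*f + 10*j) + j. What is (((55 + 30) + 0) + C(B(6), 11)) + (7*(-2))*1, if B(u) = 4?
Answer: 236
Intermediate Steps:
C(f, j) = 11*j + f*j (C(f, j) = (f*j + 10*j) + j = (10*j + f*j) + j = 11*j + f*j)
(((55 + 30) + 0) + C(B(6), 11)) + (7*(-2))*1 = (((55 + 30) + 0) + 11*(11 + 4)) + (7*(-2))*1 = ((85 + 0) + 11*15) - 14*1 = (85 + 165) - 14 = 250 - 14 = 236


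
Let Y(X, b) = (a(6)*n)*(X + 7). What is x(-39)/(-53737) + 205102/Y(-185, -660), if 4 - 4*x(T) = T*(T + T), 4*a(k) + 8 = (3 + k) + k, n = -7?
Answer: 44092889055/468694114 ≈ 94.076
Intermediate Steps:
a(k) = -5/4 + k/2 (a(k) = -2 + ((3 + k) + k)/4 = -2 + (3 + 2*k)/4 = -2 + (¾ + k/2) = -5/4 + k/2)
Y(X, b) = -343/4 - 49*X/4 (Y(X, b) = ((-5/4 + (½)*6)*(-7))*(X + 7) = ((-5/4 + 3)*(-7))*(7 + X) = ((7/4)*(-7))*(7 + X) = -49*(7 + X)/4 = -343/4 - 49*X/4)
x(T) = 1 - T²/2 (x(T) = 1 - T*(T + T)/4 = 1 - T*2*T/4 = 1 - T²/2)
x(-39)/(-53737) + 205102/Y(-185, -660) = (1 - ½*(-39)²)/(-53737) + 205102/(-343/4 - 49/4*(-185)) = (1 - ½*1521)*(-1/53737) + 205102/(-343/4 + 9065/4) = (1 - 1521/2)*(-1/53737) + 205102/(4361/2) = -1519/2*(-1/53737) + 205102*(2/4361) = 1519/107474 + 410204/4361 = 44092889055/468694114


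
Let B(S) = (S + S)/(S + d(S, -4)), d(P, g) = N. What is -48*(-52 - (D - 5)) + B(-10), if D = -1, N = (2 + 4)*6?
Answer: 28694/13 ≈ 2207.2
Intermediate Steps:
N = 36 (N = 6*6 = 36)
d(P, g) = 36
B(S) = 2*S/(36 + S) (B(S) = (S + S)/(S + 36) = (2*S)/(36 + S) = 2*S/(36 + S))
-48*(-52 - (D - 5)) + B(-10) = -48*(-52 - (-1 - 5)) + 2*(-10)/(36 - 10) = -48*(-52 - (-6)) + 2*(-10)/26 = -48*(-52 - 1*(-6)) + 2*(-10)*(1/26) = -48*(-52 + 6) - 10/13 = -48*(-46) - 10/13 = 2208 - 10/13 = 28694/13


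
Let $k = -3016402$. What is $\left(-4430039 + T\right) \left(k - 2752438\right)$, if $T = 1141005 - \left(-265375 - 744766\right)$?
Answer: $13146569094120$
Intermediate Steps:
$T = 2151146$ ($T = 1141005 - -1010141 = 1141005 + 1010141 = 2151146$)
$\left(-4430039 + T\right) \left(k - 2752438\right) = \left(-4430039 + 2151146\right) \left(-3016402 - 2752438\right) = \left(-2278893\right) \left(-5768840\right) = 13146569094120$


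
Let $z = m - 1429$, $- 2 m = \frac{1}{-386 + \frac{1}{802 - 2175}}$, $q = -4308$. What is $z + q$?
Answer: $- \frac{6080977673}{1059958} \approx -5737.0$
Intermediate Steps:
$m = \frac{1373}{1059958}$ ($m = - \frac{1}{2 \left(-386 + \frac{1}{802 - 2175}\right)} = - \frac{1}{2 \left(-386 + \frac{1}{-1373}\right)} = - \frac{1}{2 \left(-386 - \frac{1}{1373}\right)} = - \frac{1}{2 \left(- \frac{529979}{1373}\right)} = \left(- \frac{1}{2}\right) \left(- \frac{1373}{529979}\right) = \frac{1373}{1059958} \approx 0.0012953$)
$z = - \frac{1514678609}{1059958}$ ($z = \frac{1373}{1059958} - 1429 = - \frac{1514678609}{1059958} \approx -1429.0$)
$z + q = - \frac{1514678609}{1059958} - 4308 = - \frac{6080977673}{1059958}$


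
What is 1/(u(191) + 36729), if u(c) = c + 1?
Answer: 1/36921 ≈ 2.7085e-5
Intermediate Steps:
u(c) = 1 + c
1/(u(191) + 36729) = 1/((1 + 191) + 36729) = 1/(192 + 36729) = 1/36921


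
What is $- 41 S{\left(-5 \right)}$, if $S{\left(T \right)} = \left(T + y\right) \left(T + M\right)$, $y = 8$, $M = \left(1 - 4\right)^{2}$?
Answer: $-492$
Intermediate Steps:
$M = 9$ ($M = \left(-3\right)^{2} = 9$)
$S{\left(T \right)} = \left(8 + T\right) \left(9 + T\right)$ ($S{\left(T \right)} = \left(T + 8\right) \left(T + 9\right) = \left(8 + T\right) \left(9 + T\right)$)
$- 41 S{\left(-5 \right)} = - 41 \left(72 + \left(-5\right)^{2} + 17 \left(-5\right)\right) = - 41 \left(72 + 25 - 85\right) = \left(-41\right) 12 = -492$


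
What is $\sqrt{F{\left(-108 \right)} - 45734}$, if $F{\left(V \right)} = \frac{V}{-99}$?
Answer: $\frac{i \sqrt{5533682}}{11} \approx 213.85 i$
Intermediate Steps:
$F{\left(V \right)} = - \frac{V}{99}$ ($F{\left(V \right)} = V \left(- \frac{1}{99}\right) = - \frac{V}{99}$)
$\sqrt{F{\left(-108 \right)} - 45734} = \sqrt{\left(- \frac{1}{99}\right) \left(-108\right) - 45734} = \sqrt{\frac{12}{11} - 45734} = \sqrt{- \frac{503062}{11}} = \frac{i \sqrt{5533682}}{11}$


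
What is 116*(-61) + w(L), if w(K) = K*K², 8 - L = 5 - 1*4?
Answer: -6733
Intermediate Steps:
L = 7 (L = 8 - (5 - 1*4) = 8 - (5 - 4) = 8 - 1*1 = 8 - 1 = 7)
w(K) = K³
116*(-61) + w(L) = 116*(-61) + 7³ = -7076 + 343 = -6733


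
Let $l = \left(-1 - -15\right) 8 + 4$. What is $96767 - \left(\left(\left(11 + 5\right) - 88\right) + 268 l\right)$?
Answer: $65751$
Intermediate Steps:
$l = 116$ ($l = \left(-1 + 15\right) 8 + 4 = 14 \cdot 8 + 4 = 112 + 4 = 116$)
$96767 - \left(\left(\left(11 + 5\right) - 88\right) + 268 l\right) = 96767 - \left(\left(\left(11 + 5\right) - 88\right) + 268 \cdot 116\right) = 96767 - \left(\left(16 - 88\right) + 31088\right) = 96767 - \left(-72 + 31088\right) = 96767 - 31016 = 65751$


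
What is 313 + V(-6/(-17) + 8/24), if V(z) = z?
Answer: 15998/51 ≈ 313.69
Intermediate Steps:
313 + V(-6/(-17) + 8/24) = 313 + (-6/(-17) + 8/24) = 313 + (-6*(-1/17) + 8*(1/24)) = 313 + (6/17 + ⅓) = 313 + 35/51 = 15998/51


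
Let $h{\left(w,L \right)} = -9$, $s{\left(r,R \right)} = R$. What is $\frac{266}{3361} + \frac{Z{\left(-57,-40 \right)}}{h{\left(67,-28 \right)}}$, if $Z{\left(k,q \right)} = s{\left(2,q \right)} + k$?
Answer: $\frac{328411}{30249} \approx 10.857$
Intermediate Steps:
$Z{\left(k,q \right)} = k + q$ ($Z{\left(k,q \right)} = q + k = k + q$)
$\frac{266}{3361} + \frac{Z{\left(-57,-40 \right)}}{h{\left(67,-28 \right)}} = \frac{266}{3361} + \frac{-57 - 40}{-9} = 266 \cdot \frac{1}{3361} - - \frac{97}{9} = \frac{266}{3361} + \frac{97}{9} = \frac{328411}{30249}$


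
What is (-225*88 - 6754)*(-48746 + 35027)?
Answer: 364294326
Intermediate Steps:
(-225*88 - 6754)*(-48746 + 35027) = (-19800 - 6754)*(-13719) = -26554*(-13719) = 364294326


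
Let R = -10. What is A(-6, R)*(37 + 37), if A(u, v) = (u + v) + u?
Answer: -1628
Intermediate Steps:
A(u, v) = v + 2*u
A(-6, R)*(37 + 37) = (-10 + 2*(-6))*(37 + 37) = (-10 - 12)*74 = -22*74 = -1628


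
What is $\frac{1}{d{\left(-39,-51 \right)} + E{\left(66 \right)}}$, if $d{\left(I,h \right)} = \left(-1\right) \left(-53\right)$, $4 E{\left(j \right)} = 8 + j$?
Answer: $\frac{2}{143} \approx 0.013986$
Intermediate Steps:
$E{\left(j \right)} = 2 + \frac{j}{4}$ ($E{\left(j \right)} = \frac{8 + j}{4} = 2 + \frac{j}{4}$)
$d{\left(I,h \right)} = 53$
$\frac{1}{d{\left(-39,-51 \right)} + E{\left(66 \right)}} = \frac{1}{53 + \left(2 + \frac{1}{4} \cdot 66\right)} = \frac{1}{53 + \left(2 + \frac{33}{2}\right)} = \frac{1}{53 + \frac{37}{2}} = \frac{1}{\frac{143}{2}} = \frac{2}{143}$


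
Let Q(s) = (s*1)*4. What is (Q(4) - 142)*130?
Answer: -16380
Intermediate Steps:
Q(s) = 4*s (Q(s) = s*4 = 4*s)
(Q(4) - 142)*130 = (4*4 - 142)*130 = (16 - 142)*130 = -126*130 = -16380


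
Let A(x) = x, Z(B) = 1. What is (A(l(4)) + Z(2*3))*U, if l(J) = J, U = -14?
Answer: -70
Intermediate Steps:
(A(l(4)) + Z(2*3))*U = (4 + 1)*(-14) = 5*(-14) = -70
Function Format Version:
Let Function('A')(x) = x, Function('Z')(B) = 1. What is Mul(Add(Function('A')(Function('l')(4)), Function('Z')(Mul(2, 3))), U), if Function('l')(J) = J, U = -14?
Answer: -70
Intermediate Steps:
Mul(Add(Function('A')(Function('l')(4)), Function('Z')(Mul(2, 3))), U) = Mul(Add(4, 1), -14) = Mul(5, -14) = -70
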